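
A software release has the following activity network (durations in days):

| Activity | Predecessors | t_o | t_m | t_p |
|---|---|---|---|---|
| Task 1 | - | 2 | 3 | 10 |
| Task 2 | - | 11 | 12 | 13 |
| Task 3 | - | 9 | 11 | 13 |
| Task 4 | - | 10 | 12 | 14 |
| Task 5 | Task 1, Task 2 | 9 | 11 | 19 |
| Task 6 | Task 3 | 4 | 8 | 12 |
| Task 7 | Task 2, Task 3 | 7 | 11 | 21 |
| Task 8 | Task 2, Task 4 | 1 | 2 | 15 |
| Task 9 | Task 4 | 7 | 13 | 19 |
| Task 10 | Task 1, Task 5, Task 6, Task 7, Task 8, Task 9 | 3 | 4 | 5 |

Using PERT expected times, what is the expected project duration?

29 days

te_Task 1 = (2 + 4·3 + 10)/6 = 24/6 = 4
te_Task 2 = (11 + 4·12 + 13)/6 = 72/6 = 12
te_Task 3 = (9 + 4·11 + 13)/6 = 66/6 = 11
te_Task 4 = (10 + 4·12 + 14)/6 = 72/6 = 12
te_Task 5 = (9 + 4·11 + 19)/6 = 72/6 = 12
te_Task 6 = (4 + 4·8 + 12)/6 = 48/6 = 8
te_Task 7 = (7 + 4·11 + 21)/6 = 72/6 = 12
te_Task 8 = (1 + 4·2 + 15)/6 = 24/6 = 4
te_Task 9 = (7 + 4·13 + 19)/6 = 78/6 = 13
te_Task 10 = (3 + 4·4 + 5)/6 = 24/6 = 4

Forward pass:
ES_Task 1 = 0; EF_Task 1 = 4
ES_Task 2 = 0; EF_Task 2 = 12
ES_Task 3 = 0; EF_Task 3 = 11
ES_Task 4 = 0; EF_Task 4 = 12
ES_Task 5 = max(EF_Task 1=4, EF_Task 2=12) = 12; EF_Task 5 = 12+12 = 24
ES_Task 6 = 11; EF_Task 6 = 11+8 = 19
ES_Task 7 = max(EF_Task 2=12, EF_Task 3=11) = 12; EF_Task 7 = 12+12 = 24
ES_Task 8 = max(EF_Task 2=12, EF_Task 4=12) = 12; EF_Task 8 = 12+4 = 16
ES_Task 9 = 12; EF_Task 9 = 12+13 = 25
ES_Task 10 = max(EF_Task 1=4, EF_Task 5=24, EF_Task 6=19, EF_Task 7=24, EF_Task 8=16, EF_Task 9=25) = 25; EF_Task 10 = 25+4 = 29
Expected project duration μ = 29 days. Critical path: Task 4 → Task 9 → Task 10.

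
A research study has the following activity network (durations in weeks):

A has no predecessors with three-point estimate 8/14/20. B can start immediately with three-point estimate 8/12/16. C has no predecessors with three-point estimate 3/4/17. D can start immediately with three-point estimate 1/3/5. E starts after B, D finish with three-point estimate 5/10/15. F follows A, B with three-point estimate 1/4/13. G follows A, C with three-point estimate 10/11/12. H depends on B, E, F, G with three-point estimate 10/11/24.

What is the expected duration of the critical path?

38 weeks

te_A = (8 + 4·14 + 20)/6 = 84/6 = 14
te_B = (8 + 4·12 + 16)/6 = 72/6 = 12
te_C = (3 + 4·4 + 17)/6 = 36/6 = 6
te_D = (1 + 4·3 + 5)/6 = 18/6 = 3
te_E = (5 + 4·10 + 15)/6 = 60/6 = 10
te_F = (1 + 4·4 + 13)/6 = 30/6 = 5
te_G = (10 + 4·11 + 12)/6 = 66/6 = 11
te_H = (10 + 4·11 + 24)/6 = 78/6 = 13

Forward pass:
ES_A = 0; EF_A = 14
ES_B = 0; EF_B = 12
ES_C = 0; EF_C = 6
ES_D = 0; EF_D = 3
ES_E = max(EF_B=12, EF_D=3) = 12; EF_E = 12+10 = 22
ES_F = max(EF_A=14, EF_B=12) = 14; EF_F = 14+5 = 19
ES_G = max(EF_A=14, EF_C=6) = 14; EF_G = 14+11 = 25
ES_H = max(EF_B=12, EF_E=22, EF_F=19, EF_G=25) = 25; EF_H = 25+13 = 38
Expected project duration μ = 38 weeks. Critical path: A → G → H.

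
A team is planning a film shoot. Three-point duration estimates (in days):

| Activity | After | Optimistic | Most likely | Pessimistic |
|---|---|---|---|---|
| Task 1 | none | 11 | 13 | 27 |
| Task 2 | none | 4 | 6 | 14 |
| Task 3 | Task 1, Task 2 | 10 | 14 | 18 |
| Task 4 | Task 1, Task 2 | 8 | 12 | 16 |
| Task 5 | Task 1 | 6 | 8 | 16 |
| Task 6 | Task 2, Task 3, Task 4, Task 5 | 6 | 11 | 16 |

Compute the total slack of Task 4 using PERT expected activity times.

2 days

te_Task 1 = (11 + 4·13 + 27)/6 = 90/6 = 15
te_Task 2 = (4 + 4·6 + 14)/6 = 42/6 = 7
te_Task 3 = (10 + 4·14 + 18)/6 = 84/6 = 14
te_Task 4 = (8 + 4·12 + 16)/6 = 72/6 = 12
te_Task 5 = (6 + 4·8 + 16)/6 = 54/6 = 9
te_Task 6 = (6 + 4·11 + 16)/6 = 66/6 = 11

Forward pass:
ES_Task 1 = 0; EF_Task 1 = 15
ES_Task 2 = 0; EF_Task 2 = 7
ES_Task 3 = max(EF_Task 1=15, EF_Task 2=7) = 15; EF_Task 3 = 15+14 = 29
ES_Task 4 = max(EF_Task 1=15, EF_Task 2=7) = 15; EF_Task 4 = 15+12 = 27
ES_Task 5 = 15; EF_Task 5 = 15+9 = 24
ES_Task 6 = max(EF_Task 2=7, EF_Task 3=29, EF_Task 4=27, EF_Task 5=24) = 29; EF_Task 6 = 29+11 = 40
Expected project duration μ = 40 days. Critical path: Task 1 → Task 3 → Task 6.

Backward pass:
LF_Task 6 = 40; LS_Task 6 = 40−11 = 29
LF_Task 5 = LS_Task 6 = 29; LS_Task 5 = 29−9 = 20
LF_Task 4 = LS_Task 6 = 29; LS_Task 4 = 29−12 = 17
LF_Task 3 = LS_Task 6 = 29; LS_Task 3 = 29−14 = 15
LF_Task 2 = min(LS_Task 3=15, LS_Task 4=17, LS_Task 6=29) = 15; LS_Task 2 = 15−7 = 8
LF_Task 1 = min(LS_Task 3=15, LS_Task 4=17, LS_Task 5=20) = 15; LS_Task 1 = 15−15 = 0
Slack_Task 4 = LS_Task 4 − ES_Task 4 = 17 − 15 = 2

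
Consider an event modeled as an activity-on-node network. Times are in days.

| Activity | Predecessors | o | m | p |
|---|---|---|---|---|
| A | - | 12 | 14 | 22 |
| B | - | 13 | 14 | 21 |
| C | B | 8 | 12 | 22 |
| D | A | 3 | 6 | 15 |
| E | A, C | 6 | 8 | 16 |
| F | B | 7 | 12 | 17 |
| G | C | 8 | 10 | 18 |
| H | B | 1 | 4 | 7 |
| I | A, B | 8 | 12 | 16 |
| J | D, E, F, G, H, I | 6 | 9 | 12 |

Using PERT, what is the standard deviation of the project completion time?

3.32 days

te_A = (12 + 4·14 + 22)/6 = 90/6 = 15; σ²_A = ((22−12)/6)² = 2.778
te_B = (13 + 4·14 + 21)/6 = 90/6 = 15; σ²_B = ((21−13)/6)² = 1.778
te_C = (8 + 4·12 + 22)/6 = 78/6 = 13; σ²_C = ((22−8)/6)² = 5.444
te_D = (3 + 4·6 + 15)/6 = 42/6 = 7; σ²_D = ((15−3)/6)² = 4.000
te_E = (6 + 4·8 + 16)/6 = 54/6 = 9; σ²_E = ((16−6)/6)² = 2.778
te_F = (7 + 4·12 + 17)/6 = 72/6 = 12; σ²_F = ((17−7)/6)² = 2.778
te_G = (8 + 4·10 + 18)/6 = 66/6 = 11; σ²_G = ((18−8)/6)² = 2.778
te_H = (1 + 4·4 + 7)/6 = 24/6 = 4; σ²_H = ((7−1)/6)² = 1.000
te_I = (8 + 4·12 + 16)/6 = 72/6 = 12; σ²_I = ((16−8)/6)² = 1.778
te_J = (6 + 4·9 + 12)/6 = 54/6 = 9; σ²_J = ((12−6)/6)² = 1.000

Forward pass:
ES_A = 0; EF_A = 15
ES_B = 0; EF_B = 15
ES_C = 15; EF_C = 15+13 = 28
ES_D = 15; EF_D = 15+7 = 22
ES_E = max(EF_A=15, EF_C=28) = 28; EF_E = 28+9 = 37
ES_F = 15; EF_F = 15+12 = 27
ES_G = 28; EF_G = 28+11 = 39
ES_H = 15; EF_H = 15+4 = 19
ES_I = max(EF_A=15, EF_B=15) = 15; EF_I = 15+12 = 27
ES_J = max(EF_D=22, EF_E=37, EF_F=27, EF_G=39, EF_H=19, EF_I=27) = 39; EF_J = 39+9 = 48
Expected project duration μ = 48 days. Critical path: B → C → G → J.

Variance along critical path = 1.778 + 5.444 + 2.778 + 1.000 = 11.000
σ = √11.000 = 3.317 days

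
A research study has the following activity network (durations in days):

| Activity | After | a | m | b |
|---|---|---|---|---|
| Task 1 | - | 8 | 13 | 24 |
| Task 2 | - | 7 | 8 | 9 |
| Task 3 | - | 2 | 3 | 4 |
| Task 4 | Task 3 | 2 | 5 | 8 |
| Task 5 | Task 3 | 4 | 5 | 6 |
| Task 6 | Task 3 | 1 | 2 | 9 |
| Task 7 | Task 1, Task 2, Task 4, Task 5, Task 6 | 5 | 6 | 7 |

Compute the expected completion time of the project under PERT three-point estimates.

te_Task 1 = (8 + 4·13 + 24)/6 = 84/6 = 14
te_Task 2 = (7 + 4·8 + 9)/6 = 48/6 = 8
te_Task 3 = (2 + 4·3 + 4)/6 = 18/6 = 3
te_Task 4 = (2 + 4·5 + 8)/6 = 30/6 = 5
te_Task 5 = (4 + 4·5 + 6)/6 = 30/6 = 5
te_Task 6 = (1 + 4·2 + 9)/6 = 18/6 = 3
te_Task 7 = (5 + 4·6 + 7)/6 = 36/6 = 6

Forward pass:
ES_Task 1 = 0; EF_Task 1 = 14
ES_Task 2 = 0; EF_Task 2 = 8
ES_Task 3 = 0; EF_Task 3 = 3
ES_Task 4 = 3; EF_Task 4 = 3+5 = 8
ES_Task 5 = 3; EF_Task 5 = 3+5 = 8
ES_Task 6 = 3; EF_Task 6 = 3+3 = 6
ES_Task 7 = max(EF_Task 1=14, EF_Task 2=8, EF_Task 4=8, EF_Task 5=8, EF_Task 6=6) = 14; EF_Task 7 = 14+6 = 20
Expected project duration μ = 20 days. Critical path: Task 1 → Task 7.

20 days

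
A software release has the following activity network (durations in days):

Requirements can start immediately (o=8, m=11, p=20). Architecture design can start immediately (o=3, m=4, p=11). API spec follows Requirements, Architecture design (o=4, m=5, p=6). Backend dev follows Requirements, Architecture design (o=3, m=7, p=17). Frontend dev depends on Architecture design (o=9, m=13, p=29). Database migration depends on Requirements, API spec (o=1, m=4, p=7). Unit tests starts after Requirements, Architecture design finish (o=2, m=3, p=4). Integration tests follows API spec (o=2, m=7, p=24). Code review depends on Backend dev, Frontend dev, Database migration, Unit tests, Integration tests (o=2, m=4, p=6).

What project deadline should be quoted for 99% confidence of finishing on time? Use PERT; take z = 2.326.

39.9 days

te_Requirements = (8 + 4·11 + 20)/6 = 72/6 = 12; σ²_Requirements = ((20−8)/6)² = 4.000
te_Architecture design = (3 + 4·4 + 11)/6 = 30/6 = 5; σ²_Architecture design = ((11−3)/6)² = 1.778
te_API spec = (4 + 4·5 + 6)/6 = 30/6 = 5; σ²_API spec = ((6−4)/6)² = 0.111
te_Backend dev = (3 + 4·7 + 17)/6 = 48/6 = 8; σ²_Backend dev = ((17−3)/6)² = 5.444
te_Frontend dev = (9 + 4·13 + 29)/6 = 90/6 = 15; σ²_Frontend dev = ((29−9)/6)² = 11.111
te_Database migration = (1 + 4·4 + 7)/6 = 24/6 = 4; σ²_Database migration = ((7−1)/6)² = 1.000
te_Unit tests = (2 + 4·3 + 4)/6 = 18/6 = 3; σ²_Unit tests = ((4−2)/6)² = 0.111
te_Integration tests = (2 + 4·7 + 24)/6 = 54/6 = 9; σ²_Integration tests = ((24−2)/6)² = 13.444
te_Code review = (2 + 4·4 + 6)/6 = 24/6 = 4; σ²_Code review = ((6−2)/6)² = 0.444

Forward pass:
ES_Requirements = 0; EF_Requirements = 12
ES_Architecture design = 0; EF_Architecture design = 5
ES_API spec = max(EF_Requirements=12, EF_Architecture design=5) = 12; EF_API spec = 12+5 = 17
ES_Backend dev = max(EF_Requirements=12, EF_Architecture design=5) = 12; EF_Backend dev = 12+8 = 20
ES_Frontend dev = 5; EF_Frontend dev = 5+15 = 20
ES_Database migration = max(EF_Requirements=12, EF_API spec=17) = 17; EF_Database migration = 17+4 = 21
ES_Unit tests = max(EF_Requirements=12, EF_Architecture design=5) = 12; EF_Unit tests = 12+3 = 15
ES_Integration tests = 17; EF_Integration tests = 17+9 = 26
ES_Code review = max(EF_Backend dev=20, EF_Frontend dev=20, EF_Database migration=21, EF_Unit tests=15, EF_Integration tests=26) = 26; EF_Code review = 26+4 = 30
Expected project duration μ = 30 days. Critical path: Requirements → API spec → Integration tests → Code review.

Variance along critical path = 4.000 + 0.111 + 13.444 + 0.444 = 18.000; σ = 4.243 days.
D = μ + z·σ = 30 + 2.326·4.243 = 39.9 days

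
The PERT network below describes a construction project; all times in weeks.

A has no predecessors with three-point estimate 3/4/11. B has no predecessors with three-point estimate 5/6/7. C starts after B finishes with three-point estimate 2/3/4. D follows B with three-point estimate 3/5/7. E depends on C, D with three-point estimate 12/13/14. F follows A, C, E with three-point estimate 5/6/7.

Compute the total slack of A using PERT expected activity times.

19 weeks

te_A = (3 + 4·4 + 11)/6 = 30/6 = 5
te_B = (5 + 4·6 + 7)/6 = 36/6 = 6
te_C = (2 + 4·3 + 4)/6 = 18/6 = 3
te_D = (3 + 4·5 + 7)/6 = 30/6 = 5
te_E = (12 + 4·13 + 14)/6 = 78/6 = 13
te_F = (5 + 4·6 + 7)/6 = 36/6 = 6

Forward pass:
ES_A = 0; EF_A = 5
ES_B = 0; EF_B = 6
ES_C = 6; EF_C = 6+3 = 9
ES_D = 6; EF_D = 6+5 = 11
ES_E = max(EF_C=9, EF_D=11) = 11; EF_E = 11+13 = 24
ES_F = max(EF_A=5, EF_C=9, EF_E=24) = 24; EF_F = 24+6 = 30
Expected project duration μ = 30 weeks. Critical path: B → D → E → F.

Backward pass:
LF_F = 30; LS_F = 30−6 = 24
LF_E = LS_F = 24; LS_E = 24−13 = 11
LF_D = LS_E = 11; LS_D = 11−5 = 6
LF_C = min(LS_E=11, LS_F=24) = 11; LS_C = 11−3 = 8
LF_B = min(LS_C=8, LS_D=6) = 6; LS_B = 6−6 = 0
LF_A = LS_F = 24; LS_A = 24−5 = 19
Slack_A = LS_A − ES_A = 19 − 0 = 19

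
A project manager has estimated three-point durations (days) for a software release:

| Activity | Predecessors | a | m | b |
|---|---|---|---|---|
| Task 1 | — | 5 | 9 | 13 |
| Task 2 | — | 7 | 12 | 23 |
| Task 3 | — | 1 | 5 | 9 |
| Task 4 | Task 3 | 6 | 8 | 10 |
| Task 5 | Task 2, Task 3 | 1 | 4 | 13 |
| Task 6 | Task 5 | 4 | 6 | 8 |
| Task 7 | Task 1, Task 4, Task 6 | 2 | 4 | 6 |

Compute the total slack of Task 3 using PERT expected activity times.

te_Task 1 = (5 + 4·9 + 13)/6 = 54/6 = 9
te_Task 2 = (7 + 4·12 + 23)/6 = 78/6 = 13
te_Task 3 = (1 + 4·5 + 9)/6 = 30/6 = 5
te_Task 4 = (6 + 4·8 + 10)/6 = 48/6 = 8
te_Task 5 = (1 + 4·4 + 13)/6 = 30/6 = 5
te_Task 6 = (4 + 4·6 + 8)/6 = 36/6 = 6
te_Task 7 = (2 + 4·4 + 6)/6 = 24/6 = 4

Forward pass:
ES_Task 1 = 0; EF_Task 1 = 9
ES_Task 2 = 0; EF_Task 2 = 13
ES_Task 3 = 0; EF_Task 3 = 5
ES_Task 4 = 5; EF_Task 4 = 5+8 = 13
ES_Task 5 = max(EF_Task 2=13, EF_Task 3=5) = 13; EF_Task 5 = 13+5 = 18
ES_Task 6 = 18; EF_Task 6 = 18+6 = 24
ES_Task 7 = max(EF_Task 1=9, EF_Task 4=13, EF_Task 6=24) = 24; EF_Task 7 = 24+4 = 28
Expected project duration μ = 28 days. Critical path: Task 2 → Task 5 → Task 6 → Task 7.

Backward pass:
LF_Task 7 = 28; LS_Task 7 = 28−4 = 24
LF_Task 6 = LS_Task 7 = 24; LS_Task 6 = 24−6 = 18
LF_Task 5 = LS_Task 6 = 18; LS_Task 5 = 18−5 = 13
LF_Task 4 = LS_Task 7 = 24; LS_Task 4 = 24−8 = 16
LF_Task 3 = min(LS_Task 4=16, LS_Task 5=13) = 13; LS_Task 3 = 13−5 = 8
LF_Task 2 = LS_Task 5 = 13; LS_Task 2 = 13−13 = 0
LF_Task 1 = LS_Task 7 = 24; LS_Task 1 = 24−9 = 15
Slack_Task 3 = LS_Task 3 − ES_Task 3 = 8 − 0 = 8

8 days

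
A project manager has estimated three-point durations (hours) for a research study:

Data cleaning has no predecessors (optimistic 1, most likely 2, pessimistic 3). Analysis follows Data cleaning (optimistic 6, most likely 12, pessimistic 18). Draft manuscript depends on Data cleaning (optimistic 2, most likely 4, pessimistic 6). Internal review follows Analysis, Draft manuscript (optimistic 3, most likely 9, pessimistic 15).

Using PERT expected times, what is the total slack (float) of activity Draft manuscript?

8 hours

te_Data cleaning = (1 + 4·2 + 3)/6 = 12/6 = 2
te_Analysis = (6 + 4·12 + 18)/6 = 72/6 = 12
te_Draft manuscript = (2 + 4·4 + 6)/6 = 24/6 = 4
te_Internal review = (3 + 4·9 + 15)/6 = 54/6 = 9

Forward pass:
ES_Data cleaning = 0; EF_Data cleaning = 2
ES_Analysis = 2; EF_Analysis = 2+12 = 14
ES_Draft manuscript = 2; EF_Draft manuscript = 2+4 = 6
ES_Internal review = max(EF_Analysis=14, EF_Draft manuscript=6) = 14; EF_Internal review = 14+9 = 23
Expected project duration μ = 23 hours. Critical path: Data cleaning → Analysis → Internal review.

Backward pass:
LF_Internal review = 23; LS_Internal review = 23−9 = 14
LF_Draft manuscript = LS_Internal review = 14; LS_Draft manuscript = 14−4 = 10
LF_Analysis = LS_Internal review = 14; LS_Analysis = 14−12 = 2
LF_Data cleaning = min(LS_Analysis=2, LS_Draft manuscript=10) = 2; LS_Data cleaning = 2−2 = 0
Slack_Draft manuscript = LS_Draft manuscript − ES_Draft manuscript = 10 − 2 = 8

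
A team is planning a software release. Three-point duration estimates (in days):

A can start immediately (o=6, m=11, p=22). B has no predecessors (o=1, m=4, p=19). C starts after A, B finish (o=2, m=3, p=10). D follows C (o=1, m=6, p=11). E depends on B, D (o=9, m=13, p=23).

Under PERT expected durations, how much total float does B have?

te_A = (6 + 4·11 + 22)/6 = 72/6 = 12
te_B = (1 + 4·4 + 19)/6 = 36/6 = 6
te_C = (2 + 4·3 + 10)/6 = 24/6 = 4
te_D = (1 + 4·6 + 11)/6 = 36/6 = 6
te_E = (9 + 4·13 + 23)/6 = 84/6 = 14

Forward pass:
ES_A = 0; EF_A = 12
ES_B = 0; EF_B = 6
ES_C = max(EF_A=12, EF_B=6) = 12; EF_C = 12+4 = 16
ES_D = 16; EF_D = 16+6 = 22
ES_E = max(EF_B=6, EF_D=22) = 22; EF_E = 22+14 = 36
Expected project duration μ = 36 days. Critical path: A → C → D → E.

Backward pass:
LF_E = 36; LS_E = 36−14 = 22
LF_D = LS_E = 22; LS_D = 22−6 = 16
LF_C = LS_D = 16; LS_C = 16−4 = 12
LF_B = min(LS_C=12, LS_E=22) = 12; LS_B = 12−6 = 6
LF_A = LS_C = 12; LS_A = 12−12 = 0
Slack_B = LS_B − ES_B = 6 − 0 = 6

6 days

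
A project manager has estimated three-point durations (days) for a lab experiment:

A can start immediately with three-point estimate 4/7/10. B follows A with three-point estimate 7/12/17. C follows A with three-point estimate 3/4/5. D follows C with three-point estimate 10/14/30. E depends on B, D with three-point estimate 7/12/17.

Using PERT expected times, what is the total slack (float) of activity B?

te_A = (4 + 4·7 + 10)/6 = 42/6 = 7
te_B = (7 + 4·12 + 17)/6 = 72/6 = 12
te_C = (3 + 4·4 + 5)/6 = 24/6 = 4
te_D = (10 + 4·14 + 30)/6 = 96/6 = 16
te_E = (7 + 4·12 + 17)/6 = 72/6 = 12

Forward pass:
ES_A = 0; EF_A = 7
ES_B = 7; EF_B = 7+12 = 19
ES_C = 7; EF_C = 7+4 = 11
ES_D = 11; EF_D = 11+16 = 27
ES_E = max(EF_B=19, EF_D=27) = 27; EF_E = 27+12 = 39
Expected project duration μ = 39 days. Critical path: A → C → D → E.

Backward pass:
LF_E = 39; LS_E = 39−12 = 27
LF_D = LS_E = 27; LS_D = 27−16 = 11
LF_C = LS_D = 11; LS_C = 11−4 = 7
LF_B = LS_E = 27; LS_B = 27−12 = 15
LF_A = min(LS_B=15, LS_C=7) = 7; LS_A = 7−7 = 0
Slack_B = LS_B − ES_B = 15 − 7 = 8

8 days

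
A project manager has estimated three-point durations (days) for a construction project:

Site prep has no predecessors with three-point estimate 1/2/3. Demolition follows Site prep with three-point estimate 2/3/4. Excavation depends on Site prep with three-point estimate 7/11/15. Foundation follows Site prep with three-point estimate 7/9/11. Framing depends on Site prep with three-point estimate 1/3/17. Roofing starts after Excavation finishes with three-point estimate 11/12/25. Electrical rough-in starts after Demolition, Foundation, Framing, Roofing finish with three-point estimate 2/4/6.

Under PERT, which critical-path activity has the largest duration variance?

te_Site prep = (1 + 4·2 + 3)/6 = 12/6 = 2; σ²_Site prep = ((3−1)/6)² = 0.111
te_Demolition = (2 + 4·3 + 4)/6 = 18/6 = 3; σ²_Demolition = ((4−2)/6)² = 0.111
te_Excavation = (7 + 4·11 + 15)/6 = 66/6 = 11; σ²_Excavation = ((15−7)/6)² = 1.778
te_Foundation = (7 + 4·9 + 11)/6 = 54/6 = 9; σ²_Foundation = ((11−7)/6)² = 0.444
te_Framing = (1 + 4·3 + 17)/6 = 30/6 = 5; σ²_Framing = ((17−1)/6)² = 7.111
te_Roofing = (11 + 4·12 + 25)/6 = 84/6 = 14; σ²_Roofing = ((25−11)/6)² = 5.444
te_Electrical rough-in = (2 + 4·4 + 6)/6 = 24/6 = 4; σ²_Electrical rough-in = ((6−2)/6)² = 0.444

Forward pass:
ES_Site prep = 0; EF_Site prep = 2
ES_Demolition = 2; EF_Demolition = 2+3 = 5
ES_Excavation = 2; EF_Excavation = 2+11 = 13
ES_Foundation = 2; EF_Foundation = 2+9 = 11
ES_Framing = 2; EF_Framing = 2+5 = 7
ES_Roofing = 13; EF_Roofing = 13+14 = 27
ES_Electrical rough-in = max(EF_Demolition=5, EF_Foundation=11, EF_Framing=7, EF_Roofing=27) = 27; EF_Electrical rough-in = 27+4 = 31
Expected project duration μ = 31 days. Critical path: Site prep → Excavation → Roofing → Electrical rough-in.

Variances on critical path: σ²_Site prep=0.111, σ²_Excavation=1.778, σ²_Roofing=5.444, σ²_Electrical rough-in=0.444.
Largest is σ²_Roofing = 5.444.

Roofing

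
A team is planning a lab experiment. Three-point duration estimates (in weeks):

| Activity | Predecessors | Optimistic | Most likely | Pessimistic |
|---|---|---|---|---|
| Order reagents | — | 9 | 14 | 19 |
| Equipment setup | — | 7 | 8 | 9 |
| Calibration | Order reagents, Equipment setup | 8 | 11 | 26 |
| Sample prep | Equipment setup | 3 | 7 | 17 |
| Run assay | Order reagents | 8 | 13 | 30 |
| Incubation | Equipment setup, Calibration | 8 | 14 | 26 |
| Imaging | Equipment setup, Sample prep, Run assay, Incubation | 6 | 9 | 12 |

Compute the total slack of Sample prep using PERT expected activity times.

26 weeks

te_Order reagents = (9 + 4·14 + 19)/6 = 84/6 = 14
te_Equipment setup = (7 + 4·8 + 9)/6 = 48/6 = 8
te_Calibration = (8 + 4·11 + 26)/6 = 78/6 = 13
te_Sample prep = (3 + 4·7 + 17)/6 = 48/6 = 8
te_Run assay = (8 + 4·13 + 30)/6 = 90/6 = 15
te_Incubation = (8 + 4·14 + 26)/6 = 90/6 = 15
te_Imaging = (6 + 4·9 + 12)/6 = 54/6 = 9

Forward pass:
ES_Order reagents = 0; EF_Order reagents = 14
ES_Equipment setup = 0; EF_Equipment setup = 8
ES_Calibration = max(EF_Order reagents=14, EF_Equipment setup=8) = 14; EF_Calibration = 14+13 = 27
ES_Sample prep = 8; EF_Sample prep = 8+8 = 16
ES_Run assay = 14; EF_Run assay = 14+15 = 29
ES_Incubation = max(EF_Equipment setup=8, EF_Calibration=27) = 27; EF_Incubation = 27+15 = 42
ES_Imaging = max(EF_Equipment setup=8, EF_Sample prep=16, EF_Run assay=29, EF_Incubation=42) = 42; EF_Imaging = 42+9 = 51
Expected project duration μ = 51 weeks. Critical path: Order reagents → Calibration → Incubation → Imaging.

Backward pass:
LF_Imaging = 51; LS_Imaging = 51−9 = 42
LF_Incubation = LS_Imaging = 42; LS_Incubation = 42−15 = 27
LF_Run assay = LS_Imaging = 42; LS_Run assay = 42−15 = 27
LF_Sample prep = LS_Imaging = 42; LS_Sample prep = 42−8 = 34
LF_Calibration = LS_Incubation = 27; LS_Calibration = 27−13 = 14
LF_Equipment setup = min(LS_Calibration=14, LS_Sample prep=34, LS_Incubation=27, LS_Imaging=42) = 14; LS_Equipment setup = 14−8 = 6
LF_Order reagents = min(LS_Calibration=14, LS_Run assay=27) = 14; LS_Order reagents = 14−14 = 0
Slack_Sample prep = LS_Sample prep − ES_Sample prep = 34 − 8 = 26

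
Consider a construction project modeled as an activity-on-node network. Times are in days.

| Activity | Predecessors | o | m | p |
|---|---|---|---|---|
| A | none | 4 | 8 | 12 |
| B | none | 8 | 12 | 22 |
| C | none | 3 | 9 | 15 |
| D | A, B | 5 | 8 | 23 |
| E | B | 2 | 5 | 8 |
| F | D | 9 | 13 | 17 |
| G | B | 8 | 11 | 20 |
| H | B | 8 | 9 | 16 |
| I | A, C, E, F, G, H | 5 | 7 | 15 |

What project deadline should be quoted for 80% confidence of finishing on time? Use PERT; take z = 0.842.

47.7 days

te_A = (4 + 4·8 + 12)/6 = 48/6 = 8; σ²_A = ((12−4)/6)² = 1.778
te_B = (8 + 4·12 + 22)/6 = 78/6 = 13; σ²_B = ((22−8)/6)² = 5.444
te_C = (3 + 4·9 + 15)/6 = 54/6 = 9; σ²_C = ((15−3)/6)² = 4.000
te_D = (5 + 4·8 + 23)/6 = 60/6 = 10; σ²_D = ((23−5)/6)² = 9.000
te_E = (2 + 4·5 + 8)/6 = 30/6 = 5; σ²_E = ((8−2)/6)² = 1.000
te_F = (9 + 4·13 + 17)/6 = 78/6 = 13; σ²_F = ((17−9)/6)² = 1.778
te_G = (8 + 4·11 + 20)/6 = 72/6 = 12; σ²_G = ((20−8)/6)² = 4.000
te_H = (8 + 4·9 + 16)/6 = 60/6 = 10; σ²_H = ((16−8)/6)² = 1.778
te_I = (5 + 4·7 + 15)/6 = 48/6 = 8; σ²_I = ((15−5)/6)² = 2.778

Forward pass:
ES_A = 0; EF_A = 8
ES_B = 0; EF_B = 13
ES_C = 0; EF_C = 9
ES_D = max(EF_A=8, EF_B=13) = 13; EF_D = 13+10 = 23
ES_E = 13; EF_E = 13+5 = 18
ES_F = 23; EF_F = 23+13 = 36
ES_G = 13; EF_G = 13+12 = 25
ES_H = 13; EF_H = 13+10 = 23
ES_I = max(EF_A=8, EF_C=9, EF_E=18, EF_F=36, EF_G=25, EF_H=23) = 36; EF_I = 36+8 = 44
Expected project duration μ = 44 days. Critical path: B → D → F → I.

Variance along critical path = 5.444 + 9.000 + 1.778 + 2.778 = 19.000; σ = 4.359 days.
D = μ + z·σ = 44 + 0.842·4.359 = 47.7 days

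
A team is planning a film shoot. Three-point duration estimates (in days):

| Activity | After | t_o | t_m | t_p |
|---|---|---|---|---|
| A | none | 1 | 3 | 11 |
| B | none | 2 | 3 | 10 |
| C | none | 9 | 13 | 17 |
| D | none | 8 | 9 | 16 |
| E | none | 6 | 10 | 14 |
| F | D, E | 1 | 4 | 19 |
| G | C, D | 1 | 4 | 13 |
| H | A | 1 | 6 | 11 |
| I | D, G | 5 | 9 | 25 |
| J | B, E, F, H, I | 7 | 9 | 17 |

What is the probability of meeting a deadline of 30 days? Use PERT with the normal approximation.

0.021

te_A = (1 + 4·3 + 11)/6 = 24/6 = 4; σ²_A = ((11−1)/6)² = 2.778
te_B = (2 + 4·3 + 10)/6 = 24/6 = 4; σ²_B = ((10−2)/6)² = 1.778
te_C = (9 + 4·13 + 17)/6 = 78/6 = 13; σ²_C = ((17−9)/6)² = 1.778
te_D = (8 + 4·9 + 16)/6 = 60/6 = 10; σ²_D = ((16−8)/6)² = 1.778
te_E = (6 + 4·10 + 14)/6 = 60/6 = 10; σ²_E = ((14−6)/6)² = 1.778
te_F = (1 + 4·4 + 19)/6 = 36/6 = 6; σ²_F = ((19−1)/6)² = 9.000
te_G = (1 + 4·4 + 13)/6 = 30/6 = 5; σ²_G = ((13−1)/6)² = 4.000
te_H = (1 + 4·6 + 11)/6 = 36/6 = 6; σ²_H = ((11−1)/6)² = 2.778
te_I = (5 + 4·9 + 25)/6 = 66/6 = 11; σ²_I = ((25−5)/6)² = 11.111
te_J = (7 + 4·9 + 17)/6 = 60/6 = 10; σ²_J = ((17−7)/6)² = 2.778

Forward pass:
ES_A = 0; EF_A = 4
ES_B = 0; EF_B = 4
ES_C = 0; EF_C = 13
ES_D = 0; EF_D = 10
ES_E = 0; EF_E = 10
ES_F = max(EF_D=10, EF_E=10) = 10; EF_F = 10+6 = 16
ES_G = max(EF_C=13, EF_D=10) = 13; EF_G = 13+5 = 18
ES_H = 4; EF_H = 4+6 = 10
ES_I = max(EF_D=10, EF_G=18) = 18; EF_I = 18+11 = 29
ES_J = max(EF_B=4, EF_E=10, EF_F=16, EF_H=10, EF_I=29) = 29; EF_J = 29+10 = 39
Expected project duration μ = 39 days. Critical path: C → G → I → J.

Variance along critical path = 1.778 + 4.000 + 11.111 + 2.778 = 19.667; σ = √19.667 = 4.435 days.
Z = (30 − 39) / 4.435 = -2.029
P(T ≤ 30) = Φ(-2.029) ≈ 0.021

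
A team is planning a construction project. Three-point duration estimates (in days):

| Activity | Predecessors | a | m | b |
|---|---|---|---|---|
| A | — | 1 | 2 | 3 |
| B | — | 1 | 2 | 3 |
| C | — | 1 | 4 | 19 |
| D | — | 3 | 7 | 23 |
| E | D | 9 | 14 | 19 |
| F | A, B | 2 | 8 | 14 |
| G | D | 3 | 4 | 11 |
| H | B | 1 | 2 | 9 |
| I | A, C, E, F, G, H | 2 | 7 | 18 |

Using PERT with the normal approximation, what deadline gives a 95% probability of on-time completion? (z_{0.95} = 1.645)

te_A = (1 + 4·2 + 3)/6 = 12/6 = 2; σ²_A = ((3−1)/6)² = 0.111
te_B = (1 + 4·2 + 3)/6 = 12/6 = 2; σ²_B = ((3−1)/6)² = 0.111
te_C = (1 + 4·4 + 19)/6 = 36/6 = 6; σ²_C = ((19−1)/6)² = 9.000
te_D = (3 + 4·7 + 23)/6 = 54/6 = 9; σ²_D = ((23−3)/6)² = 11.111
te_E = (9 + 4·14 + 19)/6 = 84/6 = 14; σ²_E = ((19−9)/6)² = 2.778
te_F = (2 + 4·8 + 14)/6 = 48/6 = 8; σ²_F = ((14−2)/6)² = 4.000
te_G = (3 + 4·4 + 11)/6 = 30/6 = 5; σ²_G = ((11−3)/6)² = 1.778
te_H = (1 + 4·2 + 9)/6 = 18/6 = 3; σ²_H = ((9−1)/6)² = 1.778
te_I = (2 + 4·7 + 18)/6 = 48/6 = 8; σ²_I = ((18−2)/6)² = 7.111

Forward pass:
ES_A = 0; EF_A = 2
ES_B = 0; EF_B = 2
ES_C = 0; EF_C = 6
ES_D = 0; EF_D = 9
ES_E = 9; EF_E = 9+14 = 23
ES_F = max(EF_A=2, EF_B=2) = 2; EF_F = 2+8 = 10
ES_G = 9; EF_G = 9+5 = 14
ES_H = 2; EF_H = 2+3 = 5
ES_I = max(EF_A=2, EF_C=6, EF_E=23, EF_F=10, EF_G=14, EF_H=5) = 23; EF_I = 23+8 = 31
Expected project duration μ = 31 days. Critical path: D → E → I.

Variance along critical path = 11.111 + 2.778 + 7.111 = 21.000; σ = 4.583 days.
D = μ + z·σ = 31 + 1.645·4.583 = 38.5 days

38.5 days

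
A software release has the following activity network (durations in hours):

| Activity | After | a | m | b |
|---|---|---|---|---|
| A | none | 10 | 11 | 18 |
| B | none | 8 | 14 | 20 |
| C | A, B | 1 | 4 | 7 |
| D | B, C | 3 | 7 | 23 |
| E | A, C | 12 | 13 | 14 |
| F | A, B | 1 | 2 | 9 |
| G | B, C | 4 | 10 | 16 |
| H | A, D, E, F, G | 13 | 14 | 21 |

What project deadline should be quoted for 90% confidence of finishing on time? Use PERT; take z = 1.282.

49.4 hours

te_A = (10 + 4·11 + 18)/6 = 72/6 = 12; σ²_A = ((18−10)/6)² = 1.778
te_B = (8 + 4·14 + 20)/6 = 84/6 = 14; σ²_B = ((20−8)/6)² = 4.000
te_C = (1 + 4·4 + 7)/6 = 24/6 = 4; σ²_C = ((7−1)/6)² = 1.000
te_D = (3 + 4·7 + 23)/6 = 54/6 = 9; σ²_D = ((23−3)/6)² = 11.111
te_E = (12 + 4·13 + 14)/6 = 78/6 = 13; σ²_E = ((14−12)/6)² = 0.111
te_F = (1 + 4·2 + 9)/6 = 18/6 = 3; σ²_F = ((9−1)/6)² = 1.778
te_G = (4 + 4·10 + 16)/6 = 60/6 = 10; σ²_G = ((16−4)/6)² = 4.000
te_H = (13 + 4·14 + 21)/6 = 90/6 = 15; σ²_H = ((21−13)/6)² = 1.778

Forward pass:
ES_A = 0; EF_A = 12
ES_B = 0; EF_B = 14
ES_C = max(EF_A=12, EF_B=14) = 14; EF_C = 14+4 = 18
ES_D = max(EF_B=14, EF_C=18) = 18; EF_D = 18+9 = 27
ES_E = max(EF_A=12, EF_C=18) = 18; EF_E = 18+13 = 31
ES_F = max(EF_A=12, EF_B=14) = 14; EF_F = 14+3 = 17
ES_G = max(EF_B=14, EF_C=18) = 18; EF_G = 18+10 = 28
ES_H = max(EF_A=12, EF_D=27, EF_E=31, EF_F=17, EF_G=28) = 31; EF_H = 31+15 = 46
Expected project duration μ = 46 hours. Critical path: B → C → E → H.

Variance along critical path = 4.000 + 1.000 + 0.111 + 1.778 = 6.889; σ = 2.625 hours.
D = μ + z·σ = 46 + 1.282·2.625 = 49.4 hours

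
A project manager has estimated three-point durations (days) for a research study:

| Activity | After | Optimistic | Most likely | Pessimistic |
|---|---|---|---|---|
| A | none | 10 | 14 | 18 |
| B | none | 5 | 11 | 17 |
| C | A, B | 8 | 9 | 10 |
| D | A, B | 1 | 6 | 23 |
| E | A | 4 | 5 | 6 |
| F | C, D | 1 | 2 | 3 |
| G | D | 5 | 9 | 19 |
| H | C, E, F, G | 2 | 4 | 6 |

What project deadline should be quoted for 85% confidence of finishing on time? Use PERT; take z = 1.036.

40.8 days

te_A = (10 + 4·14 + 18)/6 = 84/6 = 14; σ²_A = ((18−10)/6)² = 1.778
te_B = (5 + 4·11 + 17)/6 = 66/6 = 11; σ²_B = ((17−5)/6)² = 4.000
te_C = (8 + 4·9 + 10)/6 = 54/6 = 9; σ²_C = ((10−8)/6)² = 0.111
te_D = (1 + 4·6 + 23)/6 = 48/6 = 8; σ²_D = ((23−1)/6)² = 13.444
te_E = (4 + 4·5 + 6)/6 = 30/6 = 5; σ²_E = ((6−4)/6)² = 0.111
te_F = (1 + 4·2 + 3)/6 = 12/6 = 2; σ²_F = ((3−1)/6)² = 0.111
te_G = (5 + 4·9 + 19)/6 = 60/6 = 10; σ²_G = ((19−5)/6)² = 5.444
te_H = (2 + 4·4 + 6)/6 = 24/6 = 4; σ²_H = ((6−2)/6)² = 0.444

Forward pass:
ES_A = 0; EF_A = 14
ES_B = 0; EF_B = 11
ES_C = max(EF_A=14, EF_B=11) = 14; EF_C = 14+9 = 23
ES_D = max(EF_A=14, EF_B=11) = 14; EF_D = 14+8 = 22
ES_E = 14; EF_E = 14+5 = 19
ES_F = max(EF_C=23, EF_D=22) = 23; EF_F = 23+2 = 25
ES_G = 22; EF_G = 22+10 = 32
ES_H = max(EF_C=23, EF_E=19, EF_F=25, EF_G=32) = 32; EF_H = 32+4 = 36
Expected project duration μ = 36 days. Critical path: A → D → G → H.

Variance along critical path = 1.778 + 13.444 + 5.444 + 0.444 = 21.111; σ = 4.595 days.
D = μ + z·σ = 36 + 1.036·4.595 = 40.8 days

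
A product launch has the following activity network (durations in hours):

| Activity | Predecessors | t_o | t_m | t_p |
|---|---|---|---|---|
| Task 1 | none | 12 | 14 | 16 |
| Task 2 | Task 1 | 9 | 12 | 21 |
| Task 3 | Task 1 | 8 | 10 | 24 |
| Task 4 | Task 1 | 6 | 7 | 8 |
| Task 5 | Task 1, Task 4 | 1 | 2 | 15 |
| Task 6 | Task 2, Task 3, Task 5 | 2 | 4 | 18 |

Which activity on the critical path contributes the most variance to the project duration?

Task 6

te_Task 1 = (12 + 4·14 + 16)/6 = 84/6 = 14; σ²_Task 1 = ((16−12)/6)² = 0.444
te_Task 2 = (9 + 4·12 + 21)/6 = 78/6 = 13; σ²_Task 2 = ((21−9)/6)² = 4.000
te_Task 3 = (8 + 4·10 + 24)/6 = 72/6 = 12; σ²_Task 3 = ((24−8)/6)² = 7.111
te_Task 4 = (6 + 4·7 + 8)/6 = 42/6 = 7; σ²_Task 4 = ((8−6)/6)² = 0.111
te_Task 5 = (1 + 4·2 + 15)/6 = 24/6 = 4; σ²_Task 5 = ((15−1)/6)² = 5.444
te_Task 6 = (2 + 4·4 + 18)/6 = 36/6 = 6; σ²_Task 6 = ((18−2)/6)² = 7.111

Forward pass:
ES_Task 1 = 0; EF_Task 1 = 14
ES_Task 2 = 14; EF_Task 2 = 14+13 = 27
ES_Task 3 = 14; EF_Task 3 = 14+12 = 26
ES_Task 4 = 14; EF_Task 4 = 14+7 = 21
ES_Task 5 = max(EF_Task 1=14, EF_Task 4=21) = 21; EF_Task 5 = 21+4 = 25
ES_Task 6 = max(EF_Task 2=27, EF_Task 3=26, EF_Task 5=25) = 27; EF_Task 6 = 27+6 = 33
Expected project duration μ = 33 hours. Critical path: Task 1 → Task 2 → Task 6.

Variances on critical path: σ²_Task 1=0.444, σ²_Task 2=4.000, σ²_Task 6=7.111.
Largest is σ²_Task 6 = 7.111.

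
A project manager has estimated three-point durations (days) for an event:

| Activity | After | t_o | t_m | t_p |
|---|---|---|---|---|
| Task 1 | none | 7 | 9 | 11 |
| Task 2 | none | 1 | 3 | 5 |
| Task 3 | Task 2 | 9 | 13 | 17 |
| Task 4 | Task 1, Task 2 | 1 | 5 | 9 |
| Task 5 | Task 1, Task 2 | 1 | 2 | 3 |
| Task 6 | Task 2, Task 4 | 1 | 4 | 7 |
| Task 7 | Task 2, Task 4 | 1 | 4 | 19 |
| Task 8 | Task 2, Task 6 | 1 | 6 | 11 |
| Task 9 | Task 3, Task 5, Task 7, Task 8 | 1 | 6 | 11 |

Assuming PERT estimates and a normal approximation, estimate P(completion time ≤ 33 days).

te_Task 1 = (7 + 4·9 + 11)/6 = 54/6 = 9; σ²_Task 1 = ((11−7)/6)² = 0.444
te_Task 2 = (1 + 4·3 + 5)/6 = 18/6 = 3; σ²_Task 2 = ((5−1)/6)² = 0.444
te_Task 3 = (9 + 4·13 + 17)/6 = 78/6 = 13; σ²_Task 3 = ((17−9)/6)² = 1.778
te_Task 4 = (1 + 4·5 + 9)/6 = 30/6 = 5; σ²_Task 4 = ((9−1)/6)² = 1.778
te_Task 5 = (1 + 4·2 + 3)/6 = 12/6 = 2; σ²_Task 5 = ((3−1)/6)² = 0.111
te_Task 6 = (1 + 4·4 + 7)/6 = 24/6 = 4; σ²_Task 6 = ((7−1)/6)² = 1.000
te_Task 7 = (1 + 4·4 + 19)/6 = 36/6 = 6; σ²_Task 7 = ((19−1)/6)² = 9.000
te_Task 8 = (1 + 4·6 + 11)/6 = 36/6 = 6; σ²_Task 8 = ((11−1)/6)² = 2.778
te_Task 9 = (1 + 4·6 + 11)/6 = 36/6 = 6; σ²_Task 9 = ((11−1)/6)² = 2.778

Forward pass:
ES_Task 1 = 0; EF_Task 1 = 9
ES_Task 2 = 0; EF_Task 2 = 3
ES_Task 3 = 3; EF_Task 3 = 3+13 = 16
ES_Task 4 = max(EF_Task 1=9, EF_Task 2=3) = 9; EF_Task 4 = 9+5 = 14
ES_Task 5 = max(EF_Task 1=9, EF_Task 2=3) = 9; EF_Task 5 = 9+2 = 11
ES_Task 6 = max(EF_Task 2=3, EF_Task 4=14) = 14; EF_Task 6 = 14+4 = 18
ES_Task 7 = max(EF_Task 2=3, EF_Task 4=14) = 14; EF_Task 7 = 14+6 = 20
ES_Task 8 = max(EF_Task 2=3, EF_Task 6=18) = 18; EF_Task 8 = 18+6 = 24
ES_Task 9 = max(EF_Task 3=16, EF_Task 5=11, EF_Task 7=20, EF_Task 8=24) = 24; EF_Task 9 = 24+6 = 30
Expected project duration μ = 30 days. Critical path: Task 1 → Task 4 → Task 6 → Task 8 → Task 9.

Variance along critical path = 0.444 + 1.778 + 1.000 + 2.778 + 2.778 = 8.778; σ = √8.778 = 2.963 days.
Z = (33 − 30) / 2.963 = 1.013
P(T ≤ 33) = Φ(1.013) ≈ 0.844

0.844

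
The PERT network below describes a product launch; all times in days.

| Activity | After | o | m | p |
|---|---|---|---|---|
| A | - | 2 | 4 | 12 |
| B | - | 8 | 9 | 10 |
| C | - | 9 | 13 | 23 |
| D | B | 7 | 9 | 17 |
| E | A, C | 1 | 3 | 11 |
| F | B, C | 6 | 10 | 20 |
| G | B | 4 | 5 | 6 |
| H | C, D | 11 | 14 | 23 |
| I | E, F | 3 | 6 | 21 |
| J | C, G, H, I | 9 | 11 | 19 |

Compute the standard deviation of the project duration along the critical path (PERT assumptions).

3.11 days

te_A = (2 + 4·4 + 12)/6 = 30/6 = 5; σ²_A = ((12−2)/6)² = 2.778
te_B = (8 + 4·9 + 10)/6 = 54/6 = 9; σ²_B = ((10−8)/6)² = 0.111
te_C = (9 + 4·13 + 23)/6 = 84/6 = 14; σ²_C = ((23−9)/6)² = 5.444
te_D = (7 + 4·9 + 17)/6 = 60/6 = 10; σ²_D = ((17−7)/6)² = 2.778
te_E = (1 + 4·3 + 11)/6 = 24/6 = 4; σ²_E = ((11−1)/6)² = 2.778
te_F = (6 + 4·10 + 20)/6 = 66/6 = 11; σ²_F = ((20−6)/6)² = 5.444
te_G = (4 + 4·5 + 6)/6 = 30/6 = 5; σ²_G = ((6−4)/6)² = 0.111
te_H = (11 + 4·14 + 23)/6 = 90/6 = 15; σ²_H = ((23−11)/6)² = 4.000
te_I = (3 + 4·6 + 21)/6 = 48/6 = 8; σ²_I = ((21−3)/6)² = 9.000
te_J = (9 + 4·11 + 19)/6 = 72/6 = 12; σ²_J = ((19−9)/6)² = 2.778

Forward pass:
ES_A = 0; EF_A = 5
ES_B = 0; EF_B = 9
ES_C = 0; EF_C = 14
ES_D = 9; EF_D = 9+10 = 19
ES_E = max(EF_A=5, EF_C=14) = 14; EF_E = 14+4 = 18
ES_F = max(EF_B=9, EF_C=14) = 14; EF_F = 14+11 = 25
ES_G = 9; EF_G = 9+5 = 14
ES_H = max(EF_C=14, EF_D=19) = 19; EF_H = 19+15 = 34
ES_I = max(EF_E=18, EF_F=25) = 25; EF_I = 25+8 = 33
ES_J = max(EF_C=14, EF_G=14, EF_H=34, EF_I=33) = 34; EF_J = 34+12 = 46
Expected project duration μ = 46 days. Critical path: B → D → H → J.

Variance along critical path = 0.111 + 2.778 + 4.000 + 2.778 = 9.667
σ = √9.667 = 3.109 days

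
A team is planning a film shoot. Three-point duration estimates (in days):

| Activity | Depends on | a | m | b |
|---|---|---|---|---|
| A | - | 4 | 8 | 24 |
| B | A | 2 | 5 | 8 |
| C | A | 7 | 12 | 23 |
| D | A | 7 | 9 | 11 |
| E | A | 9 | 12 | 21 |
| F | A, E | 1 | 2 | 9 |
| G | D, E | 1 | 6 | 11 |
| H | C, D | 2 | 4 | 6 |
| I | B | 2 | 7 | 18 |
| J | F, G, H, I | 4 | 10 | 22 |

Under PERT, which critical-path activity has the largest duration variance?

A

te_A = (4 + 4·8 + 24)/6 = 60/6 = 10; σ²_A = ((24−4)/6)² = 11.111
te_B = (2 + 4·5 + 8)/6 = 30/6 = 5; σ²_B = ((8−2)/6)² = 1.000
te_C = (7 + 4·12 + 23)/6 = 78/6 = 13; σ²_C = ((23−7)/6)² = 7.111
te_D = (7 + 4·9 + 11)/6 = 54/6 = 9; σ²_D = ((11−7)/6)² = 0.444
te_E = (9 + 4·12 + 21)/6 = 78/6 = 13; σ²_E = ((21−9)/6)² = 4.000
te_F = (1 + 4·2 + 9)/6 = 18/6 = 3; σ²_F = ((9−1)/6)² = 1.778
te_G = (1 + 4·6 + 11)/6 = 36/6 = 6; σ²_G = ((11−1)/6)² = 2.778
te_H = (2 + 4·4 + 6)/6 = 24/6 = 4; σ²_H = ((6−2)/6)² = 0.444
te_I = (2 + 4·7 + 18)/6 = 48/6 = 8; σ²_I = ((18−2)/6)² = 7.111
te_J = (4 + 4·10 + 22)/6 = 66/6 = 11; σ²_J = ((22−4)/6)² = 9.000

Forward pass:
ES_A = 0; EF_A = 10
ES_B = 10; EF_B = 10+5 = 15
ES_C = 10; EF_C = 10+13 = 23
ES_D = 10; EF_D = 10+9 = 19
ES_E = 10; EF_E = 10+13 = 23
ES_F = max(EF_A=10, EF_E=23) = 23; EF_F = 23+3 = 26
ES_G = max(EF_D=19, EF_E=23) = 23; EF_G = 23+6 = 29
ES_H = max(EF_C=23, EF_D=19) = 23; EF_H = 23+4 = 27
ES_I = 15; EF_I = 15+8 = 23
ES_J = max(EF_F=26, EF_G=29, EF_H=27, EF_I=23) = 29; EF_J = 29+11 = 40
Expected project duration μ = 40 days. Critical path: A → E → G → J.

Variances on critical path: σ²_A=11.111, σ²_E=4.000, σ²_G=2.778, σ²_J=9.000.
Largest is σ²_A = 11.111.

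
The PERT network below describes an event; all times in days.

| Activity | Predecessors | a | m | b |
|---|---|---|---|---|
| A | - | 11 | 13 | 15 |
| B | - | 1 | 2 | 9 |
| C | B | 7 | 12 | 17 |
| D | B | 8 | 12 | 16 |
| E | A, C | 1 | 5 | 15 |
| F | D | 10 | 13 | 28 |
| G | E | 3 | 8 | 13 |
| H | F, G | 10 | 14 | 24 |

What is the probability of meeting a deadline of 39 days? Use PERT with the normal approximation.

te_A = (11 + 4·13 + 15)/6 = 78/6 = 13; σ²_A = ((15−11)/6)² = 0.444
te_B = (1 + 4·2 + 9)/6 = 18/6 = 3; σ²_B = ((9−1)/6)² = 1.778
te_C = (7 + 4·12 + 17)/6 = 72/6 = 12; σ²_C = ((17−7)/6)² = 2.778
te_D = (8 + 4·12 + 16)/6 = 72/6 = 12; σ²_D = ((16−8)/6)² = 1.778
te_E = (1 + 4·5 + 15)/6 = 36/6 = 6; σ²_E = ((15−1)/6)² = 5.444
te_F = (10 + 4·13 + 28)/6 = 90/6 = 15; σ²_F = ((28−10)/6)² = 9.000
te_G = (3 + 4·8 + 13)/6 = 48/6 = 8; σ²_G = ((13−3)/6)² = 2.778
te_H = (10 + 4·14 + 24)/6 = 90/6 = 15; σ²_H = ((24−10)/6)² = 5.444

Forward pass:
ES_A = 0; EF_A = 13
ES_B = 0; EF_B = 3
ES_C = 3; EF_C = 3+12 = 15
ES_D = 3; EF_D = 3+12 = 15
ES_E = max(EF_A=13, EF_C=15) = 15; EF_E = 15+6 = 21
ES_F = 15; EF_F = 15+15 = 30
ES_G = 21; EF_G = 21+8 = 29
ES_H = max(EF_F=30, EF_G=29) = 30; EF_H = 30+15 = 45
Expected project duration μ = 45 days. Critical path: B → D → F → H.

Variance along critical path = 1.778 + 1.778 + 9.000 + 5.444 = 18.000; σ = √18.000 = 4.243 days.
Z = (39 − 45) / 4.243 = -1.414
P(T ≤ 39) = Φ(-1.414) ≈ 0.079

0.079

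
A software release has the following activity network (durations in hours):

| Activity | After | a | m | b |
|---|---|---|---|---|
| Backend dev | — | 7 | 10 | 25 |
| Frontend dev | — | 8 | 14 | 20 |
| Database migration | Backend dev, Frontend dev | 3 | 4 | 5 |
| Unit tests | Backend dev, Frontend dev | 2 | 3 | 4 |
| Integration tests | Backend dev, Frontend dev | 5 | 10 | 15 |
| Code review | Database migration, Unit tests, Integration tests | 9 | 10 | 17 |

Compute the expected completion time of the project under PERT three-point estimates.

35 hours

te_Backend dev = (7 + 4·10 + 25)/6 = 72/6 = 12
te_Frontend dev = (8 + 4·14 + 20)/6 = 84/6 = 14
te_Database migration = (3 + 4·4 + 5)/6 = 24/6 = 4
te_Unit tests = (2 + 4·3 + 4)/6 = 18/6 = 3
te_Integration tests = (5 + 4·10 + 15)/6 = 60/6 = 10
te_Code review = (9 + 4·10 + 17)/6 = 66/6 = 11

Forward pass:
ES_Backend dev = 0; EF_Backend dev = 12
ES_Frontend dev = 0; EF_Frontend dev = 14
ES_Database migration = max(EF_Backend dev=12, EF_Frontend dev=14) = 14; EF_Database migration = 14+4 = 18
ES_Unit tests = max(EF_Backend dev=12, EF_Frontend dev=14) = 14; EF_Unit tests = 14+3 = 17
ES_Integration tests = max(EF_Backend dev=12, EF_Frontend dev=14) = 14; EF_Integration tests = 14+10 = 24
ES_Code review = max(EF_Database migration=18, EF_Unit tests=17, EF_Integration tests=24) = 24; EF_Code review = 24+11 = 35
Expected project duration μ = 35 hours. Critical path: Frontend dev → Integration tests → Code review.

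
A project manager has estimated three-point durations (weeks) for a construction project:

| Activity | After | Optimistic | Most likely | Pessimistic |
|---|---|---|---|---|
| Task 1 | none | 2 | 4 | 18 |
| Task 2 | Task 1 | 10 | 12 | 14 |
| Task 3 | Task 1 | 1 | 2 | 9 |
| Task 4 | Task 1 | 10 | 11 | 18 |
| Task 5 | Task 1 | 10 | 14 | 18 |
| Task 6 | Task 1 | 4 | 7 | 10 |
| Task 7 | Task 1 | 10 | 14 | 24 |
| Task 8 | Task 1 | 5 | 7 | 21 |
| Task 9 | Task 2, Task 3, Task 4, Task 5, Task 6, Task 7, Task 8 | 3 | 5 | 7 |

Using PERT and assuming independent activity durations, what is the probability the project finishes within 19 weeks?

0.026

te_Task 1 = (2 + 4·4 + 18)/6 = 36/6 = 6; σ²_Task 1 = ((18−2)/6)² = 7.111
te_Task 2 = (10 + 4·12 + 14)/6 = 72/6 = 12; σ²_Task 2 = ((14−10)/6)² = 0.444
te_Task 3 = (1 + 4·2 + 9)/6 = 18/6 = 3; σ²_Task 3 = ((9−1)/6)² = 1.778
te_Task 4 = (10 + 4·11 + 18)/6 = 72/6 = 12; σ²_Task 4 = ((18−10)/6)² = 1.778
te_Task 5 = (10 + 4·14 + 18)/6 = 84/6 = 14; σ²_Task 5 = ((18−10)/6)² = 1.778
te_Task 6 = (4 + 4·7 + 10)/6 = 42/6 = 7; σ²_Task 6 = ((10−4)/6)² = 1.000
te_Task 7 = (10 + 4·14 + 24)/6 = 90/6 = 15; σ²_Task 7 = ((24−10)/6)² = 5.444
te_Task 8 = (5 + 4·7 + 21)/6 = 54/6 = 9; σ²_Task 8 = ((21−5)/6)² = 7.111
te_Task 9 = (3 + 4·5 + 7)/6 = 30/6 = 5; σ²_Task 9 = ((7−3)/6)² = 0.444

Forward pass:
ES_Task 1 = 0; EF_Task 1 = 6
ES_Task 2 = 6; EF_Task 2 = 6+12 = 18
ES_Task 3 = 6; EF_Task 3 = 6+3 = 9
ES_Task 4 = 6; EF_Task 4 = 6+12 = 18
ES_Task 5 = 6; EF_Task 5 = 6+14 = 20
ES_Task 6 = 6; EF_Task 6 = 6+7 = 13
ES_Task 7 = 6; EF_Task 7 = 6+15 = 21
ES_Task 8 = 6; EF_Task 8 = 6+9 = 15
ES_Task 9 = max(EF_Task 2=18, EF_Task 3=9, EF_Task 4=18, EF_Task 5=20, EF_Task 6=13, EF_Task 7=21, EF_Task 8=15) = 21; EF_Task 9 = 21+5 = 26
Expected project duration μ = 26 weeks. Critical path: Task 1 → Task 7 → Task 9.

Variance along critical path = 7.111 + 5.444 + 0.444 = 13.000; σ = √13.000 = 3.606 weeks.
Z = (19 − 26) / 3.606 = -1.941
P(T ≤ 19) = Φ(-1.941) ≈ 0.026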